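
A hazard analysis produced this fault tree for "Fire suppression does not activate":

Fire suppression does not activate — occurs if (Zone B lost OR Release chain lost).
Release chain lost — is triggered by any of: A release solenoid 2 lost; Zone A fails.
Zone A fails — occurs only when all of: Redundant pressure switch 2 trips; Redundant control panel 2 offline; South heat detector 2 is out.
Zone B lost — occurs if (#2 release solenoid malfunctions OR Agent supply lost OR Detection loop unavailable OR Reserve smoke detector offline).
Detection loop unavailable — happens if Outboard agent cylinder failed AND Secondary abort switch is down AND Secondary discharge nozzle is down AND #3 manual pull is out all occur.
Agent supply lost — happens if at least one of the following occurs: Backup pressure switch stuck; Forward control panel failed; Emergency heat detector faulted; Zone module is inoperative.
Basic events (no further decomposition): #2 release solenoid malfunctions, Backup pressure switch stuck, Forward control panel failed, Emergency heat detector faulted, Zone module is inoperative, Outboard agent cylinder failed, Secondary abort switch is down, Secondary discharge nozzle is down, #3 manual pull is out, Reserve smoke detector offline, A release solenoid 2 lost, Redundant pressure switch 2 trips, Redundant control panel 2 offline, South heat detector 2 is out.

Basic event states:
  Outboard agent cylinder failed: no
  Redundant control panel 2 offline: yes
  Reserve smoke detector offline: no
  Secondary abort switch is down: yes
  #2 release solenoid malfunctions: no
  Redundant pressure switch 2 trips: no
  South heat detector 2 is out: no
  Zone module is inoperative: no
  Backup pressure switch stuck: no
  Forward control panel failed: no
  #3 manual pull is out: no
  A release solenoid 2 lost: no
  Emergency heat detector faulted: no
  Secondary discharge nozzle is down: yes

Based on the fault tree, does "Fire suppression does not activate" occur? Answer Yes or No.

Agent supply lost [OR]: Backup pressure switch stuck=not, Forward control panel failed=not, Emergency heat detector faulted=not, Zone module is inoperative=not → no input occurs → does not occur.
Detection loop unavailable [AND]: Outboard agent cylinder failed=not, Secondary abort switch is down=occurs, Secondary discharge nozzle is down=occurs, #3 manual pull is out=not → not all inputs occur → does not occur.
Zone B lost [OR]: #2 release solenoid malfunctions=not, Agent supply lost=not, Detection loop unavailable=not, Reserve smoke detector offline=not → no input occurs → does not occur.
Zone A fails [AND]: Redundant pressure switch 2 trips=not, Redundant control panel 2 offline=occurs, South heat detector 2 is out=not → not all inputs occur → does not occur.
Release chain lost [OR]: A release solenoid 2 lost=not, Zone A fails=not → no input occurs → does not occur.
Fire suppression does not activate [OR]: Zone B lost=not, Release chain lost=not → no input occurs → does not occur.

No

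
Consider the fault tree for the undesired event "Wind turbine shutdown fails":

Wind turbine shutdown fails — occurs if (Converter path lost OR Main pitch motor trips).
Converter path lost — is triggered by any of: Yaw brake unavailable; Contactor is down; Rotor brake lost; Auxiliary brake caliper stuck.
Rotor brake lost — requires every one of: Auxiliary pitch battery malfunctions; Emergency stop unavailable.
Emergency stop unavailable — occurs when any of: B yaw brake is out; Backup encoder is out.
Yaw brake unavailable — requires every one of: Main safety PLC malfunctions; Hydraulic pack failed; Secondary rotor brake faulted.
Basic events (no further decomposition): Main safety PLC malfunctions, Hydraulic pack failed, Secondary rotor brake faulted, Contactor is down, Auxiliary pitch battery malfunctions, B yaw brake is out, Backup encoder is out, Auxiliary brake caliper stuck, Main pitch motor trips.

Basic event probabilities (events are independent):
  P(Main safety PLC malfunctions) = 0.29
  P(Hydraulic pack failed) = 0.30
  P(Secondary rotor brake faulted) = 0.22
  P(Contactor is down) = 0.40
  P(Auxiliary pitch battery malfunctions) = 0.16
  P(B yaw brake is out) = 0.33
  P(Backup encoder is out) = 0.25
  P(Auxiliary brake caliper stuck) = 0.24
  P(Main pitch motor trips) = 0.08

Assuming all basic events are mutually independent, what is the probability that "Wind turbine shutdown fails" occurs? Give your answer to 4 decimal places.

0.6213

P(Yaw brake unavailable) [AND] = 0.29 × 0.30 × 0.22 = 0.019140
P(Emergency stop unavailable) [OR] = 1 − (1−0.33) × (1−0.25) = 0.497500
P(Rotor brake lost) [AND] = 0.16 × 0.497500 = 0.079600
P(Converter path lost) [OR] = 1 − (1−0.019140) × (1−0.40) × (1−0.079600) × (1−0.24) = 0.588331
P(Wind turbine shutdown fails) [OR] = 1 − (1−0.588331) × (1−0.08) = 0.621265
Rounded to 4 decimal places: P(Wind turbine shutdown fails) ≈ 0.6213.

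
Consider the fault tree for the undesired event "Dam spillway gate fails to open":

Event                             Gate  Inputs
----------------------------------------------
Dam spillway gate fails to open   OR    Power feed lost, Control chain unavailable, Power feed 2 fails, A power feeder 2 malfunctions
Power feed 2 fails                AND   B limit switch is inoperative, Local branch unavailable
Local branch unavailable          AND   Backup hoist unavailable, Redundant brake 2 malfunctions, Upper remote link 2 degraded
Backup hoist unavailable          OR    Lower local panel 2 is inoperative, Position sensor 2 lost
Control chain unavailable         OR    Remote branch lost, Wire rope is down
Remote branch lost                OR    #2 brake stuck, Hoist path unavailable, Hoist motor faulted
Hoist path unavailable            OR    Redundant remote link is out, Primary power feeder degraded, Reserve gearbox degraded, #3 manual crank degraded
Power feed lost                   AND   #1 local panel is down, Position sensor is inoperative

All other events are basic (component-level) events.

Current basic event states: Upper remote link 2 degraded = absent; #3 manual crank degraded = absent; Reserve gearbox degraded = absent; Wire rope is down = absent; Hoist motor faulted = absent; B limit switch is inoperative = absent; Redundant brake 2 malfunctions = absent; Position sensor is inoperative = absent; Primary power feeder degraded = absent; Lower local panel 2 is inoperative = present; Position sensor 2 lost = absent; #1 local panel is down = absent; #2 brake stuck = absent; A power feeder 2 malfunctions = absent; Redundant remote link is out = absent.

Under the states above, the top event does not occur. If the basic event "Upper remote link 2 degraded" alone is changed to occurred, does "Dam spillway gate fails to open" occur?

No

Counterfactual: set "Upper remote link 2 degraded" to occurred.
Power feed lost [AND]: #1 local panel is down=not, Position sensor is inoperative=not → not all inputs occur → does not occur.
Hoist path unavailable [OR]: Redundant remote link is out=not, Primary power feeder degraded=not, Reserve gearbox degraded=not, #3 manual crank degraded=not → no input occurs → does not occur.
Remote branch lost [OR]: #2 brake stuck=not, Hoist path unavailable=not, Hoist motor faulted=not → no input occurs → does not occur.
Control chain unavailable [OR]: Remote branch lost=not, Wire rope is down=not → no input occurs → does not occur.
Backup hoist unavailable [OR]: Lower local panel 2 is inoperative=occurs, Position sensor 2 lost=not → at least one input occurs → occurs.
Local branch unavailable [AND]: Backup hoist unavailable=occurs, Redundant brake 2 malfunctions=not, Upper remote link 2 degraded=occurs → not all inputs occur → does not occur.
Power feed 2 fails [AND]: B limit switch is inoperative=not, Local branch unavailable=not → not all inputs occur → does not occur.
Dam spillway gate fails to open [OR]: Power feed lost=not, Control chain unavailable=not, Power feed 2 fails=not, A power feeder 2 malfunctions=not → no input occurs → does not occur.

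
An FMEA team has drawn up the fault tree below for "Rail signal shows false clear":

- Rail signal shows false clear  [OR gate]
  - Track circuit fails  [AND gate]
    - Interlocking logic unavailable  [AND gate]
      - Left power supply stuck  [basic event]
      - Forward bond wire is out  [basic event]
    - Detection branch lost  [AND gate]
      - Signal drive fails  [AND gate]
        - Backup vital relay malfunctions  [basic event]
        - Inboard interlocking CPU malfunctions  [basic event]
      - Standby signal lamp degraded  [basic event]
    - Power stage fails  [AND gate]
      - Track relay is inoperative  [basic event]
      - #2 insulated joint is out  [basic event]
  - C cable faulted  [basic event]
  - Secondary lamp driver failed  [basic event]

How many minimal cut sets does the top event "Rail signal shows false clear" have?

Interlocking logic unavailable [AND]: one cut set from each child combined → 1 × 1 = 1 cut set(s).
Signal drive fails [AND]: one cut set from each child combined → 1 × 1 = 1 cut set(s).
Detection branch lost [AND]: one cut set from each child combined → 1 × 1 = 1 cut set(s).
Power stage fails [AND]: one cut set from each child combined → 1 × 1 = 1 cut set(s).
Track circuit fails [AND]: one cut set from each child combined → 1 × 1 × 1 = 1 cut set(s).
Rail signal shows false clear [OR]: union of children's cut sets → 3 cut set(s).
Minimal cut sets: {#2 insulated joint is out, Backup vital relay malfunctions, Forward bond wire is out, Inboard interlocking CPU malfunctions, Left power supply stuck, Standby signal lamp degraded, Track relay is inoperative}; {C cable faulted}; {Secondary lamp driver failed}.

3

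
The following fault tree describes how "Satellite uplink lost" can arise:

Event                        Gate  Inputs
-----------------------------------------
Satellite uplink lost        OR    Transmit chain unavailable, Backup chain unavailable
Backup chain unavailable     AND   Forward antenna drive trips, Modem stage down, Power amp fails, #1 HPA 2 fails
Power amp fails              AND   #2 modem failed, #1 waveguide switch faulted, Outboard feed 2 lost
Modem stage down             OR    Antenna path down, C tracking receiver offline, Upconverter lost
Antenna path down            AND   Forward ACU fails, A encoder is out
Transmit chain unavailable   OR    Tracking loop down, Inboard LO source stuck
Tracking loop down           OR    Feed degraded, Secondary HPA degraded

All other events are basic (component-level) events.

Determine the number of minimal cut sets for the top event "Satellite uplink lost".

Tracking loop down [OR]: union of children's cut sets → 2 cut set(s).
Transmit chain unavailable [OR]: union of children's cut sets → 3 cut set(s).
Antenna path down [AND]: one cut set from each child combined → 1 × 1 = 1 cut set(s).
Modem stage down [OR]: union of children's cut sets → 3 cut set(s).
Power amp fails [AND]: one cut set from each child combined → 1 × 1 × 1 = 1 cut set(s).
Backup chain unavailable [AND]: one cut set from each child combined → 1 × 3 × 1 × 1 = 3 cut set(s).
Satellite uplink lost [OR]: union of children's cut sets → 6 cut set(s).
Minimal cut sets: {Feed degraded}; {Secondary HPA degraded}; {Inboard LO source stuck}; {#1 HPA 2 fails, #1 waveguide switch faulted, #2 modem failed, A encoder is out, Forward ACU fails, Forward antenna drive trips, Outboard feed 2 lost}; {#1 HPA 2 fails, #1 waveguide switch faulted, #2 modem failed, C tracking receiver offline, Forward antenna drive trips, Outboard feed 2 lost}; {#1 HPA 2 fails, #1 waveguide switch faulted, #2 modem failed, Forward antenna drive trips, Outboard feed 2 lost, Upconverter lost}.

6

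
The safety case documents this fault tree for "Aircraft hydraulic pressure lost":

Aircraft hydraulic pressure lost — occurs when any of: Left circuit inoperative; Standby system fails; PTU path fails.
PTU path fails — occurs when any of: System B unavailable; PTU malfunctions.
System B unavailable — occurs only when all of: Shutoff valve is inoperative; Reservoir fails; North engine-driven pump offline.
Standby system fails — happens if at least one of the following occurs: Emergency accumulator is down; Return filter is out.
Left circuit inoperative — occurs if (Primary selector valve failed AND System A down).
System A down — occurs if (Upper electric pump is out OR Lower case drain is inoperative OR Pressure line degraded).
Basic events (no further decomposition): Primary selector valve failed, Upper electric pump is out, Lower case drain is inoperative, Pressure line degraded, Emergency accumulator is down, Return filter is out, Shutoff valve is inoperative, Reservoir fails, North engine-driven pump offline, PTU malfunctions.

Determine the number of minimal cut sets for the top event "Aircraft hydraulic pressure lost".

System A down [OR]: union of children's cut sets → 3 cut set(s).
Left circuit inoperative [AND]: one cut set from each child combined → 1 × 3 = 3 cut set(s).
Standby system fails [OR]: union of children's cut sets → 2 cut set(s).
System B unavailable [AND]: one cut set from each child combined → 1 × 1 × 1 = 1 cut set(s).
PTU path fails [OR]: union of children's cut sets → 2 cut set(s).
Aircraft hydraulic pressure lost [OR]: union of children's cut sets → 7 cut set(s).
Minimal cut sets: {Primary selector valve failed, Upper electric pump is out}; {Lower case drain is inoperative, Primary selector valve failed}; {Pressure line degraded, Primary selector valve failed}; {Emergency accumulator is down}; {Return filter is out}; {North engine-driven pump offline, Reservoir fails, Shutoff valve is inoperative}; {PTU malfunctions}.

7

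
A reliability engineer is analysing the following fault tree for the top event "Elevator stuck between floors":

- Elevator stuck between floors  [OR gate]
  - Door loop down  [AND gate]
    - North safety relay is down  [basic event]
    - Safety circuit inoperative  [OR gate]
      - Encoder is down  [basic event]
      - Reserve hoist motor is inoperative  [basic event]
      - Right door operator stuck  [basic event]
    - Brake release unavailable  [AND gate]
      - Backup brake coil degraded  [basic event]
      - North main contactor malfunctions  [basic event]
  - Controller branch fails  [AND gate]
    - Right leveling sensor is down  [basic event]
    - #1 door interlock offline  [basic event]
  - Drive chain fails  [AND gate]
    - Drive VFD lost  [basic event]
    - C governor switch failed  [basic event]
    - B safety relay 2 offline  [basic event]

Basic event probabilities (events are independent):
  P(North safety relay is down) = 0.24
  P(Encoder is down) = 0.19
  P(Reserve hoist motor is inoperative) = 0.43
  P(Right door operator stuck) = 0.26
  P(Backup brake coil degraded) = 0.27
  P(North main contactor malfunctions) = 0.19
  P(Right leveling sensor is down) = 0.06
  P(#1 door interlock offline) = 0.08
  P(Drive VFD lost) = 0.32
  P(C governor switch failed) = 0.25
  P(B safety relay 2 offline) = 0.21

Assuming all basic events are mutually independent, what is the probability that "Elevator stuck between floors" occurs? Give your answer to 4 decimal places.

P(Safety circuit inoperative) [OR] = 1 − (1−0.19) × (1−0.43) × (1−0.26) = 0.658342
P(Brake release unavailable) [AND] = 0.27 × 0.19 = 0.051300
P(Door loop down) [AND] = 0.24 × 0.658342 × 0.051300 = 0.008106
P(Controller branch fails) [AND] = 0.06 × 0.08 = 0.004800
P(Drive chain fails) [AND] = 0.32 × 0.25 × 0.21 = 0.016800
P(Elevator stuck between floors) [OR] = 1 − (1−0.008106) × (1−0.004800) × (1−0.016800) = 0.029451
Rounded to 4 decimal places: P(Elevator stuck between floors) ≈ 0.0295.

0.0295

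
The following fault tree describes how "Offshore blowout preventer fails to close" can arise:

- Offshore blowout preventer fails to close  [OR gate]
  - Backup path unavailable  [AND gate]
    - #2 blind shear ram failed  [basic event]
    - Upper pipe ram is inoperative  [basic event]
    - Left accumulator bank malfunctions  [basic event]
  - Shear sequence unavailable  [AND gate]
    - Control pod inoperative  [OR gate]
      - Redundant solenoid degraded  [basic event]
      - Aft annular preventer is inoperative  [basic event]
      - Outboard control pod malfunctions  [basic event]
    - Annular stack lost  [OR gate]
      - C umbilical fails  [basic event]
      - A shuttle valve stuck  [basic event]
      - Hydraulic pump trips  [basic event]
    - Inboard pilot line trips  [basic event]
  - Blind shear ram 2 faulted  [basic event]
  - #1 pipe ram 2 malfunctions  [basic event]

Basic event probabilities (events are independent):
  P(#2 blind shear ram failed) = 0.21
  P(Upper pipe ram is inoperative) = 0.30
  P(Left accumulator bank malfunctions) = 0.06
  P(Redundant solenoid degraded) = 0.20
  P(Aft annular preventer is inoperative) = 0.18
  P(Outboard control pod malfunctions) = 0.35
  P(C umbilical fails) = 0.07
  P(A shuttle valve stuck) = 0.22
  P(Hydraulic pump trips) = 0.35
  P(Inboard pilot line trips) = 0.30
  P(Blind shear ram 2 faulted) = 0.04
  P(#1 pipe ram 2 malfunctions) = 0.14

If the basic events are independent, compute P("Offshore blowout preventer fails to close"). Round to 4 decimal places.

P(Backup path unavailable) [AND] = 0.21 × 0.30 × 0.06 = 0.003780
P(Control pod inoperative) [OR] = 1 − (1−0.20) × (1−0.18) × (1−0.35) = 0.573600
P(Annular stack lost) [OR] = 1 − (1−0.07) × (1−0.22) × (1−0.35) = 0.528490
P(Shear sequence unavailable) [AND] = 0.573600 × 0.528490 × 0.30 = 0.090943
P(Offshore blowout preventer fails to close) [OR] = 1 − (1−0.003780) × (1−0.090943) × (1−0.04) × (1−0.14) = 0.252319
Rounded to 4 decimal places: P(Offshore blowout preventer fails to close) ≈ 0.2523.

0.2523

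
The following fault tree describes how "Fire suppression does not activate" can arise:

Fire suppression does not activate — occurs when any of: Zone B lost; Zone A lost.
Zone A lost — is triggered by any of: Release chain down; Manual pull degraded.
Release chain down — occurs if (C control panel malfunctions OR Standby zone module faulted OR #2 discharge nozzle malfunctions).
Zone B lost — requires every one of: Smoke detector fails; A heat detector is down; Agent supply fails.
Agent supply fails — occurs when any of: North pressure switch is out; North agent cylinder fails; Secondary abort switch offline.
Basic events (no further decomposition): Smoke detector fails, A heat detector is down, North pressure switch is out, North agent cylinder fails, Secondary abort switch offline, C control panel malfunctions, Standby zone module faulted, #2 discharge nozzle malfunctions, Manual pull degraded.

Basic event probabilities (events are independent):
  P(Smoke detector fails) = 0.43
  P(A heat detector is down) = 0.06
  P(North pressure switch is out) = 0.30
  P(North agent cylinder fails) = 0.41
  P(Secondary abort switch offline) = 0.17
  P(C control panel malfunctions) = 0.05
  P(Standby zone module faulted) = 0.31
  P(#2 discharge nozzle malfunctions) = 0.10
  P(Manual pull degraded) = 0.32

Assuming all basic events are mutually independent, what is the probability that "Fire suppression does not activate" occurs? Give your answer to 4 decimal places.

P(Agent supply fails) [OR] = 1 − (1−0.30) × (1−0.41) × (1−0.17) = 0.657210
P(Zone B lost) [AND] = 0.43 × 0.06 × 0.657210 = 0.016956
P(Release chain down) [OR] = 1 − (1−0.05) × (1−0.31) × (1−0.10) = 0.410050
P(Zone A lost) [OR] = 1 − (1−0.410050) × (1−0.32) = 0.598834
P(Fire suppression does not activate) [OR] = 1 − (1−0.016956) × (1−0.598834) = 0.605636
Rounded to 4 decimal places: P(Fire suppression does not activate) ≈ 0.6056.

0.6056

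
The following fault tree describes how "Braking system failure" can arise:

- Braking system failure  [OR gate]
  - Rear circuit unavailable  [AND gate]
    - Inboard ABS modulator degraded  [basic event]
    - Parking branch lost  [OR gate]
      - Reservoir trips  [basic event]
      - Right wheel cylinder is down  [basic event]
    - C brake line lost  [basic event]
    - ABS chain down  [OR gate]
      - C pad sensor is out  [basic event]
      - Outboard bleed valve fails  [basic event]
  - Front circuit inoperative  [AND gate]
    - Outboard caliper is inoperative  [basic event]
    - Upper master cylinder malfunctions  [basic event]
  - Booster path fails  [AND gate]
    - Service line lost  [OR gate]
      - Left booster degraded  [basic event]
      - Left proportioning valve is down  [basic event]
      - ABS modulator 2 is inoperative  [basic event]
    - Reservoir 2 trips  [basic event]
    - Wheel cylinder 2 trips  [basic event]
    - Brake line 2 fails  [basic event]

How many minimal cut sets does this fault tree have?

8

Parking branch lost [OR]: union of children's cut sets → 2 cut set(s).
ABS chain down [OR]: union of children's cut sets → 2 cut set(s).
Rear circuit unavailable [AND]: one cut set from each child combined → 1 × 2 × 1 × 2 = 4 cut set(s).
Front circuit inoperative [AND]: one cut set from each child combined → 1 × 1 = 1 cut set(s).
Service line lost [OR]: union of children's cut sets → 3 cut set(s).
Booster path fails [AND]: one cut set from each child combined → 3 × 1 × 1 × 1 = 3 cut set(s).
Braking system failure [OR]: union of children's cut sets → 8 cut set(s).
Minimal cut sets: {C brake line lost, C pad sensor is out, Inboard ABS modulator degraded, Reservoir trips}; {C brake line lost, Inboard ABS modulator degraded, Outboard bleed valve fails, Reservoir trips}; {C brake line lost, C pad sensor is out, Inboard ABS modulator degraded, Right wheel cylinder is down}; {C brake line lost, Inboard ABS modulator degraded, Outboard bleed valve fails, Right wheel cylinder is down}; {Outboard caliper is inoperative, Upper master cylinder malfunctions}; {Brake line 2 fails, Left booster degraded, Reservoir 2 trips, Wheel cylinder 2 trips}; {Brake line 2 fails, Left proportioning valve is down, Reservoir 2 trips, Wheel cylinder 2 trips}; {ABS modulator 2 is inoperative, Brake line 2 fails, Reservoir 2 trips, Wheel cylinder 2 trips}.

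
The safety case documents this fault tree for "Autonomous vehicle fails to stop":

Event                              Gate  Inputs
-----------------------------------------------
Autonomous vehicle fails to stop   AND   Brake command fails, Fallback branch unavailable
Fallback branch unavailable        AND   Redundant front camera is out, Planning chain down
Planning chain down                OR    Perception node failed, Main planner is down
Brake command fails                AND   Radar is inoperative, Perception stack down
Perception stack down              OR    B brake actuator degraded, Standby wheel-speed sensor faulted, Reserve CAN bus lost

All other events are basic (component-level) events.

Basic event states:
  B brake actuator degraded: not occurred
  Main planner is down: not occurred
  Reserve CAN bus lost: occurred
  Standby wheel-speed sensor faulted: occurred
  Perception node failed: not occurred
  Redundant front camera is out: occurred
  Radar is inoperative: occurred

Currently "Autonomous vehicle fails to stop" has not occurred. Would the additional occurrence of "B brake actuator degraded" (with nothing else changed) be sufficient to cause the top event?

No

Counterfactual: set "B brake actuator degraded" to occurred.
Perception stack down [OR]: B brake actuator degraded=occurs, Standby wheel-speed sensor faulted=occurs, Reserve CAN bus lost=occurs → at least one input occurs → occurs.
Brake command fails [AND]: Radar is inoperative=occurs, Perception stack down=occurs → all inputs occur → occurs.
Planning chain down [OR]: Perception node failed=not, Main planner is down=not → no input occurs → does not occur.
Fallback branch unavailable [AND]: Redundant front camera is out=occurs, Planning chain down=not → not all inputs occur → does not occur.
Autonomous vehicle fails to stop [AND]: Brake command fails=occurs, Fallback branch unavailable=not → not all inputs occur → does not occur.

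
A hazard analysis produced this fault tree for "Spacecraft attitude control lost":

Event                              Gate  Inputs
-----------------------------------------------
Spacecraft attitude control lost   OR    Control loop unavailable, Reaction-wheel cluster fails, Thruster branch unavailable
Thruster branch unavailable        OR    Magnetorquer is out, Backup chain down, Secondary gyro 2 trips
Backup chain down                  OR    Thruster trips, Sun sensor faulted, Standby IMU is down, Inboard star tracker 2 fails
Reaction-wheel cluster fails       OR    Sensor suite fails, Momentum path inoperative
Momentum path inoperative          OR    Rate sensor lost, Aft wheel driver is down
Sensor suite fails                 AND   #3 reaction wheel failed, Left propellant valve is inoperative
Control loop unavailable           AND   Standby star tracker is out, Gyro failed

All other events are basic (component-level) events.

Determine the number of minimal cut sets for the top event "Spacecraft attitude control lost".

Control loop unavailable [AND]: one cut set from each child combined → 1 × 1 = 1 cut set(s).
Sensor suite fails [AND]: one cut set from each child combined → 1 × 1 = 1 cut set(s).
Momentum path inoperative [OR]: union of children's cut sets → 2 cut set(s).
Reaction-wheel cluster fails [OR]: union of children's cut sets → 3 cut set(s).
Backup chain down [OR]: union of children's cut sets → 4 cut set(s).
Thruster branch unavailable [OR]: union of children's cut sets → 6 cut set(s).
Spacecraft attitude control lost [OR]: union of children's cut sets → 10 cut set(s).
Minimal cut sets: {Gyro failed, Standby star tracker is out}; {#3 reaction wheel failed, Left propellant valve is inoperative}; {Rate sensor lost}; {Aft wheel driver is down}; {Magnetorquer is out}; {Thruster trips}; {Sun sensor faulted}; {Standby IMU is down}; {Inboard star tracker 2 fails}; {Secondary gyro 2 trips}.

10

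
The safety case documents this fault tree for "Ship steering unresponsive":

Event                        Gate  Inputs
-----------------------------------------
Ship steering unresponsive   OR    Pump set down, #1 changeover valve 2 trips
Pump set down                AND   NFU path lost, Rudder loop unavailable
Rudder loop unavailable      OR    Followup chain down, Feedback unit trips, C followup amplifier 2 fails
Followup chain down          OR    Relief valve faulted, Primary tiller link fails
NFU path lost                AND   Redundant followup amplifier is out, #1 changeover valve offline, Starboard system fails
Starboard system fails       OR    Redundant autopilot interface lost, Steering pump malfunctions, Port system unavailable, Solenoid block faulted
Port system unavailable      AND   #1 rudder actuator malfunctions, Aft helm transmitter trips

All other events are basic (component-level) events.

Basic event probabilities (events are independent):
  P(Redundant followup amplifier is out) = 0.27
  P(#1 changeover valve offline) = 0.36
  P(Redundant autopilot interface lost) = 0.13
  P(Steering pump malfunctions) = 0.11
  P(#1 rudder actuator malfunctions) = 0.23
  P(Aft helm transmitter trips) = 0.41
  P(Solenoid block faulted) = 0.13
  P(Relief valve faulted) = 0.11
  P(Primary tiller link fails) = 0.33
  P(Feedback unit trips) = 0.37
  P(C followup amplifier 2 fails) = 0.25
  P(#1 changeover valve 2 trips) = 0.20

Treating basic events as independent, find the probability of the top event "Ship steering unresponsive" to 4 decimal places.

P(Port system unavailable) [AND] = 0.23 × 0.41 = 0.094300
P(Starboard system fails) [OR] = 1 − (1−0.13) × (1−0.11) × (1−0.094300) × (1−0.13) = 0.389883
P(NFU path lost) [AND] = 0.27 × 0.36 × 0.389883 = 0.037897
P(Followup chain down) [OR] = 1 − (1−0.11) × (1−0.33) = 0.403700
P(Rudder loop unavailable) [OR] = 1 − (1−0.403700) × (1−0.37) × (1−0.25) = 0.718248
P(Pump set down) [AND] = 0.037897 × 0.718248 = 0.027219
P(Ship steering unresponsive) [OR] = 1 − (1−0.027219) × (1−0.20) = 0.221775
Rounded to 4 decimal places: P(Ship steering unresponsive) ≈ 0.2218.

0.2218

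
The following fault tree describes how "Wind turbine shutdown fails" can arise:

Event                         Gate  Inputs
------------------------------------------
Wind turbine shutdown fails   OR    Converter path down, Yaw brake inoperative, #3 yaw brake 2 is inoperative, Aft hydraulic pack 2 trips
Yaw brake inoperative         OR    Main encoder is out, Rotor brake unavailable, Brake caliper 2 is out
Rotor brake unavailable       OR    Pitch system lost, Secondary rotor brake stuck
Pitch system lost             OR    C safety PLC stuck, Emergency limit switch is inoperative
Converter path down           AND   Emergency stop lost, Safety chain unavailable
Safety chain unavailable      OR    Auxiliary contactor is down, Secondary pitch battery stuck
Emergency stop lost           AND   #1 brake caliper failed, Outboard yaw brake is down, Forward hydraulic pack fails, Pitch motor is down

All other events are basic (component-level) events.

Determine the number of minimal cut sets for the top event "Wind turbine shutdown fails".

9

Emergency stop lost [AND]: one cut set from each child combined → 1 × 1 × 1 × 1 = 1 cut set(s).
Safety chain unavailable [OR]: union of children's cut sets → 2 cut set(s).
Converter path down [AND]: one cut set from each child combined → 1 × 2 = 2 cut set(s).
Pitch system lost [OR]: union of children's cut sets → 2 cut set(s).
Rotor brake unavailable [OR]: union of children's cut sets → 3 cut set(s).
Yaw brake inoperative [OR]: union of children's cut sets → 5 cut set(s).
Wind turbine shutdown fails [OR]: union of children's cut sets → 9 cut set(s).
Minimal cut sets: {#1 brake caliper failed, Auxiliary contactor is down, Forward hydraulic pack fails, Outboard yaw brake is down, Pitch motor is down}; {#1 brake caliper failed, Forward hydraulic pack fails, Outboard yaw brake is down, Pitch motor is down, Secondary pitch battery stuck}; {Main encoder is out}; {C safety PLC stuck}; {Emergency limit switch is inoperative}; {Secondary rotor brake stuck}; {Brake caliper 2 is out}; {#3 yaw brake 2 is inoperative}; {Aft hydraulic pack 2 trips}.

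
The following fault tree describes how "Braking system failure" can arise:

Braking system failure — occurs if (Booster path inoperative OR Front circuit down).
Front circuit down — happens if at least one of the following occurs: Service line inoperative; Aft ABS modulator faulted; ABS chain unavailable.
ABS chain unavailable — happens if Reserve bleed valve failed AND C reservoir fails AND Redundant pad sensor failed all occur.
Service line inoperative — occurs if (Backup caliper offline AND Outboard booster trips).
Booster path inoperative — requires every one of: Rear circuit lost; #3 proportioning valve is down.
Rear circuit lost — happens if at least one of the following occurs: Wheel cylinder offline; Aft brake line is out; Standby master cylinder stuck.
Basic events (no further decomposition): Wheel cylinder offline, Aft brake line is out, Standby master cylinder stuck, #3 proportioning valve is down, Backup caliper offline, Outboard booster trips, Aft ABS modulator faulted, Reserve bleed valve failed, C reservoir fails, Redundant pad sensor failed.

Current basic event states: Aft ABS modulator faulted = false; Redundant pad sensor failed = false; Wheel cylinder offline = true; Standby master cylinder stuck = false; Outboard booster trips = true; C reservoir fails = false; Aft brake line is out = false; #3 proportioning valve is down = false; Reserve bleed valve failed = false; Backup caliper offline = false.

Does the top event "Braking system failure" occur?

Rear circuit lost [OR]: Wheel cylinder offline=occurs, Aft brake line is out=not, Standby master cylinder stuck=not → at least one input occurs → occurs.
Booster path inoperative [AND]: Rear circuit lost=occurs, #3 proportioning valve is down=not → not all inputs occur → does not occur.
Service line inoperative [AND]: Backup caliper offline=not, Outboard booster trips=occurs → not all inputs occur → does not occur.
ABS chain unavailable [AND]: Reserve bleed valve failed=not, C reservoir fails=not, Redundant pad sensor failed=not → not all inputs occur → does not occur.
Front circuit down [OR]: Service line inoperative=not, Aft ABS modulator faulted=not, ABS chain unavailable=not → no input occurs → does not occur.
Braking system failure [OR]: Booster path inoperative=not, Front circuit down=not → no input occurs → does not occur.

No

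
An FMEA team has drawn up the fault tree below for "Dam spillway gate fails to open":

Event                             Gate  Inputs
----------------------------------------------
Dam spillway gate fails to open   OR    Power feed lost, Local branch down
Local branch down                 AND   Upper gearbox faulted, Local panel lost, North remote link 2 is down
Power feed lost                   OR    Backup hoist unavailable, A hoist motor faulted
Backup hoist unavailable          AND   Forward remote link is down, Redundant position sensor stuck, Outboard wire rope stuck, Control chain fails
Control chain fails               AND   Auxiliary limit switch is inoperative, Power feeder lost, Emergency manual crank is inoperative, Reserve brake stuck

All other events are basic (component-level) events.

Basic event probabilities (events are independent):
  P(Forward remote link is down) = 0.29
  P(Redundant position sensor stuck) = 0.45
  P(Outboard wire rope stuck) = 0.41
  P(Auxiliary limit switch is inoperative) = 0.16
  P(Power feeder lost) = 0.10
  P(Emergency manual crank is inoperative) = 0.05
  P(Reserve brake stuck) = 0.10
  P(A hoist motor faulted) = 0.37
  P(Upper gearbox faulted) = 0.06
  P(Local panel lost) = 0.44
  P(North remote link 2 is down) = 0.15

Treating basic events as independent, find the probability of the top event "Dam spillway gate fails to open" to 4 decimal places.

P(Control chain fails) [AND] = 0.16 × 0.10 × 0.05 × 0.10 = 0.000080
P(Backup hoist unavailable) [AND] = 0.29 × 0.45 × 0.41 × 0.000080 = 0.000004
P(Power feed lost) [OR] = 1 − (1−0.000004) × (1−0.37) = 0.370003
P(Local branch down) [AND] = 0.06 × 0.44 × 0.15 = 0.003960
P(Dam spillway gate fails to open) [OR] = 1 − (1−0.370003) × (1−0.003960) = 0.372498
Rounded to 4 decimal places: P(Dam spillway gate fails to open) ≈ 0.3725.

0.3725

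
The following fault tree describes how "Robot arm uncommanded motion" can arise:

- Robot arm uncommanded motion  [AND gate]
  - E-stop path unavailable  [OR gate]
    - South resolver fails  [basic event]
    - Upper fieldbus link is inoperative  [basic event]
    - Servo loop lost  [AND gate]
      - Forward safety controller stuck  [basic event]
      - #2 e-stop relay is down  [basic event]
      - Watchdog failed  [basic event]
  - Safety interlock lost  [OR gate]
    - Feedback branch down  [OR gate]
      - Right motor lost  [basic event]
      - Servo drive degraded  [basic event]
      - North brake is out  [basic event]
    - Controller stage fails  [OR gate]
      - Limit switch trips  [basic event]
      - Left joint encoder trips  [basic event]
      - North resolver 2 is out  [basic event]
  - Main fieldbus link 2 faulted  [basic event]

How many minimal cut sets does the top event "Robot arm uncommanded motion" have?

18

Servo loop lost [AND]: one cut set from each child combined → 1 × 1 × 1 = 1 cut set(s).
E-stop path unavailable [OR]: union of children's cut sets → 3 cut set(s).
Feedback branch down [OR]: union of children's cut sets → 3 cut set(s).
Controller stage fails [OR]: union of children's cut sets → 3 cut set(s).
Safety interlock lost [OR]: union of children's cut sets → 6 cut set(s).
Robot arm uncommanded motion [AND]: one cut set from each child combined → 3 × 6 × 1 = 18 cut set(s).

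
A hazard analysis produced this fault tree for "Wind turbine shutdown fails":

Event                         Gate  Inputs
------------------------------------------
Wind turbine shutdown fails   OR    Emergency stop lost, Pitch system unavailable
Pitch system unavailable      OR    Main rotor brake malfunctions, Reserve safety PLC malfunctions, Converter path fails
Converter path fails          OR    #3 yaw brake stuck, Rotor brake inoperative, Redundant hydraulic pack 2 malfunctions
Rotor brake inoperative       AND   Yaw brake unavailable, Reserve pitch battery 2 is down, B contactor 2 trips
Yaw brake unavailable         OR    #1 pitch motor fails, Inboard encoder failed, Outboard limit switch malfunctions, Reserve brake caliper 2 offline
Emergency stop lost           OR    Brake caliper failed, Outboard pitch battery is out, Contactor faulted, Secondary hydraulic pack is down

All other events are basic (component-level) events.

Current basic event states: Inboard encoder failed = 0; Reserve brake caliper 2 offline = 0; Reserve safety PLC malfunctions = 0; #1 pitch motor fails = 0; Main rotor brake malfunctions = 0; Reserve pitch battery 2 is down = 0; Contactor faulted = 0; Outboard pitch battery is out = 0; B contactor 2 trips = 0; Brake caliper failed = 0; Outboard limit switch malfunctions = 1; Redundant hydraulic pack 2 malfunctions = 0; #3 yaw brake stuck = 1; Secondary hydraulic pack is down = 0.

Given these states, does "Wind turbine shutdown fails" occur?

Yes

Emergency stop lost [OR]: Brake caliper failed=not, Outboard pitch battery is out=not, Contactor faulted=not, Secondary hydraulic pack is down=not → no input occurs → does not occur.
Yaw brake unavailable [OR]: #1 pitch motor fails=not, Inboard encoder failed=not, Outboard limit switch malfunctions=occurs, Reserve brake caliper 2 offline=not → at least one input occurs → occurs.
Rotor brake inoperative [AND]: Yaw brake unavailable=occurs, Reserve pitch battery 2 is down=not, B contactor 2 trips=not → not all inputs occur → does not occur.
Converter path fails [OR]: #3 yaw brake stuck=occurs, Rotor brake inoperative=not, Redundant hydraulic pack 2 malfunctions=not → at least one input occurs → occurs.
Pitch system unavailable [OR]: Main rotor brake malfunctions=not, Reserve safety PLC malfunctions=not, Converter path fails=occurs → at least one input occurs → occurs.
Wind turbine shutdown fails [OR]: Emergency stop lost=not, Pitch system unavailable=occurs → at least one input occurs → occurs.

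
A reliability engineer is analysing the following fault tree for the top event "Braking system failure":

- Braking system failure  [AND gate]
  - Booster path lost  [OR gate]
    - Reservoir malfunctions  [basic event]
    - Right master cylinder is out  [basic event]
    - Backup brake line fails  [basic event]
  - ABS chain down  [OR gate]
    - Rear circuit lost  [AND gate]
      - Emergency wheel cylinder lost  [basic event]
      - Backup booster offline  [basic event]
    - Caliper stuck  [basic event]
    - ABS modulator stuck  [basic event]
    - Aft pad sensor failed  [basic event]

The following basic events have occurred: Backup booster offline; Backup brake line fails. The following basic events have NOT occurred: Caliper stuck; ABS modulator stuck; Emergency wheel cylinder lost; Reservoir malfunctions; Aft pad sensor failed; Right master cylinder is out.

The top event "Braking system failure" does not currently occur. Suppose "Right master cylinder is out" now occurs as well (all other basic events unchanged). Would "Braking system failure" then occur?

No

Counterfactual: set "Right master cylinder is out" to occurred.
Booster path lost [OR]: Reservoir malfunctions=not, Right master cylinder is out=occurs, Backup brake line fails=occurs → at least one input occurs → occurs.
Rear circuit lost [AND]: Emergency wheel cylinder lost=not, Backup booster offline=occurs → not all inputs occur → does not occur.
ABS chain down [OR]: Rear circuit lost=not, Caliper stuck=not, ABS modulator stuck=not, Aft pad sensor failed=not → no input occurs → does not occur.
Braking system failure [AND]: Booster path lost=occurs, ABS chain down=not → not all inputs occur → does not occur.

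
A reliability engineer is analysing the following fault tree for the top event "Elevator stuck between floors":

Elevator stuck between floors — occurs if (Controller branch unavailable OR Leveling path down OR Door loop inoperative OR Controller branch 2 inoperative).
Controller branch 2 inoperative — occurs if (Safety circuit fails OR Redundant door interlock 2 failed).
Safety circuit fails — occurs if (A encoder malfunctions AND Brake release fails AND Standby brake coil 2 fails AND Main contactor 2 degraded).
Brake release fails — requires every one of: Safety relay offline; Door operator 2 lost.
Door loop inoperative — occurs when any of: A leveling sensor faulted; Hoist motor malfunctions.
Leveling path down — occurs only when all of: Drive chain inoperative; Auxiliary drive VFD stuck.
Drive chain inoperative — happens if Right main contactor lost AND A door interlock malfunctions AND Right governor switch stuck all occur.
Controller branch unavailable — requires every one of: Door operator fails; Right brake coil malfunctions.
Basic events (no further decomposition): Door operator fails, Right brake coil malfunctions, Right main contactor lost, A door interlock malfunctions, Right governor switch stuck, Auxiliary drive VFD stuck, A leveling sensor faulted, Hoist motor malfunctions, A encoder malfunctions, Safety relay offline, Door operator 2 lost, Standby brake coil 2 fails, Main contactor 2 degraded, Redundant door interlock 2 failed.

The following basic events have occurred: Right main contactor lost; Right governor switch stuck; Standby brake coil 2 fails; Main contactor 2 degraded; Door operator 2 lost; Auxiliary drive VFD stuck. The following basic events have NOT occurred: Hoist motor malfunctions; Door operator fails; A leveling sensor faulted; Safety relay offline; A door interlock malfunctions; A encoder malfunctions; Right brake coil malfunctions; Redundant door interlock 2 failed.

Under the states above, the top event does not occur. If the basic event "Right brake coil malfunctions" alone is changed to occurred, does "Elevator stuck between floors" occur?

Counterfactual: set "Right brake coil malfunctions" to occurred.
Controller branch unavailable [AND]: Door operator fails=not, Right brake coil malfunctions=occurs → not all inputs occur → does not occur.
Drive chain inoperative [AND]: Right main contactor lost=occurs, A door interlock malfunctions=not, Right governor switch stuck=occurs → not all inputs occur → does not occur.
Leveling path down [AND]: Drive chain inoperative=not, Auxiliary drive VFD stuck=occurs → not all inputs occur → does not occur.
Door loop inoperative [OR]: A leveling sensor faulted=not, Hoist motor malfunctions=not → no input occurs → does not occur.
Brake release fails [AND]: Safety relay offline=not, Door operator 2 lost=occurs → not all inputs occur → does not occur.
Safety circuit fails [AND]: A encoder malfunctions=not, Brake release fails=not, Standby brake coil 2 fails=occurs, Main contactor 2 degraded=occurs → not all inputs occur → does not occur.
Controller branch 2 inoperative [OR]: Safety circuit fails=not, Redundant door interlock 2 failed=not → no input occurs → does not occur.
Elevator stuck between floors [OR]: Controller branch unavailable=not, Leveling path down=not, Door loop inoperative=not, Controller branch 2 inoperative=not → no input occurs → does not occur.

No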